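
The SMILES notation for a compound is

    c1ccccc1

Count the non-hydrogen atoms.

Every atom symbol written in the SMILES (organic subset) is one heavy atom; implicit H are not written.
Heavy atoms by element → C:6.
Total: 6.

6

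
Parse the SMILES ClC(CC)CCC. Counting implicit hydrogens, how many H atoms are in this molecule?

13

Walk through each heavy atom and fill implicit hydrogens from standard valence (C 4, N 3, O 2, S 2, halogen 1):
  atom 1: Cl (halogen, monovalent) → 0 H
  atom 2: C, bond orders sum to 3 (valence 4) → 1 H
  atom 3: C, bond orders sum to 2 (valence 4) → 2 H
  atom 4: C, bond orders sum to 1 (valence 4) → 3 H
  atom 5: C, bond orders sum to 2 (valence 4) → 2 H
  atom 6: C, bond orders sum to 2 (valence 4) → 2 H
  atom 7: C, bond orders sum to 1 (valence 4) → 3 H
Total hydrogens: 13.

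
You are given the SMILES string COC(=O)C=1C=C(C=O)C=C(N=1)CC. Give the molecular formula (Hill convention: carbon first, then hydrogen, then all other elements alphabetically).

C10H11NO3

Walk through each heavy atom and fill implicit hydrogens from standard valence (C 4, N 3, O 2, S 2, halogen 1):
  atom 1: C, bond orders sum to 1 (valence 4) → 3 H
  atom 2: O, bond orders sum to 2 (valence 2) → 0 H
  atom 3: C, bond orders sum to 4 (valence 4) → 0 H
  atom 4: O, bond orders sum to 2 (valence 2) → 0 H
  atom 5: C, bond orders sum to 4 (valence 4) → 0 H
  atom 6: C, bond orders sum to 3 (valence 4) → 1 H
  atom 7: C, bond orders sum to 4 (valence 4) → 0 H
  atom 8: C, bond orders sum to 3 (valence 4) → 1 H
  atom 9: O, bond orders sum to 2 (valence 2) → 0 H
  atom 10: C, bond orders sum to 3 (valence 4) → 1 H
  atom 11: C, bond orders sum to 4 (valence 4) → 0 H
  atom 12: N, bond orders sum to 3 (valence 3) → 0 H
  atom 13: C, bond orders sum to 2 (valence 4) → 2 H
  atom 14: C, bond orders sum to 1 (valence 4) → 3 H
Totals → C:10, H:11, N:1, O:3.
In Hill order: C10H11NO3.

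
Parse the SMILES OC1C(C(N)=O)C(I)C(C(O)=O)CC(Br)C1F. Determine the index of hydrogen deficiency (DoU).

Molecular formula: C9H12BrFINO4.
DoU = (2C + 2 + N − H − X) / 2, where X is the halogen count and O/S are ignored.
    = (2·9 + 2 + 1 − 12 − 3) / 2 = 6 / 2 = 3.

3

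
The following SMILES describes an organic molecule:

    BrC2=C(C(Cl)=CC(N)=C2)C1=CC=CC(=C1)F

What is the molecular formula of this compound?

C12H8BrClFN

Walk through each heavy atom and fill implicit hydrogens from standard valence (C 4, N 3, O 2, S 2, halogen 1):
  atom 1: Br (halogen, monovalent) → 0 H
  atom 2: C, bond orders sum to 4 (valence 4) → 0 H
  atom 3: C, bond orders sum to 4 (valence 4) → 0 H
  atom 4: C, bond orders sum to 4 (valence 4) → 0 H
  atom 5: Cl (halogen, monovalent) → 0 H
  atom 6: C, bond orders sum to 3 (valence 4) → 1 H
  atom 7: C, bond orders sum to 4 (valence 4) → 0 H
  atom 8: N, bond orders sum to 1 (valence 3) → 2 H
  atom 9: C, bond orders sum to 3 (valence 4) → 1 H
  atom 10: C, bond orders sum to 4 (valence 4) → 0 H
  atom 11: C, bond orders sum to 3 (valence 4) → 1 H
  atom 12: C, bond orders sum to 3 (valence 4) → 1 H
  atom 13: C, bond orders sum to 3 (valence 4) → 1 H
  atom 14: C, bond orders sum to 4 (valence 4) → 0 H
  atom 15: C, bond orders sum to 3 (valence 4) → 1 H
  atom 16: F (halogen, monovalent) → 0 H
Totals → C:12, H:8, Br:1, Cl:1, F:1, N:1.
In Hill order: C12H8BrClFN.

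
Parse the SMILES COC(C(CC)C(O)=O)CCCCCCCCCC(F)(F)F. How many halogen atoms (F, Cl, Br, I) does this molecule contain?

3

Halogen atoms appear at heavy-atom positions 20, 21, 22 (3×F).
Other groups present: 1 carboxylic acid, 1 ether.
Halogen count: 3.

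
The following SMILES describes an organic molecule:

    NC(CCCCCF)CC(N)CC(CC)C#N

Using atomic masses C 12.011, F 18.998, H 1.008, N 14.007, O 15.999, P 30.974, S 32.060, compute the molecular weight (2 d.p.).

243.37 g/mol

First, the molecular formula is C13H26FN3 (counting implicit H from valence).
  C: 13 × 12.011 = 156.143
  F: 1 × 18.998 = 18.998
  H: 26 × 1.008 = 26.208
  N: 3 × 14.007 = 42.021
Sum: 13×12.011 + 1×18.998 + 26×1.008 + 3×14.007 = 243.370 → 243.37 g/mol.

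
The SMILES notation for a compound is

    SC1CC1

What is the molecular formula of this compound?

Walk through each heavy atom and fill implicit hydrogens from standard valence (C 4, N 3, O 2, S 2, halogen 1):
  atom 1: S, bond orders sum to 1 (valence 2) → 1 H
  atom 2: C, bond orders sum to 3 (valence 4) → 1 H
  atom 3: C, bond orders sum to 2 (valence 4) → 2 H
  atom 4: C, bond orders sum to 2 (valence 4) → 2 H
Totals → C:3, H:6, S:1.
In Hill order: C3H6S.

C3H6S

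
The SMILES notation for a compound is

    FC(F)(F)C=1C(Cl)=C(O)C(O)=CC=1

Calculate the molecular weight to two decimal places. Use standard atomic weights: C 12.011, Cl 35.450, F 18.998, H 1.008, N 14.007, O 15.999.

212.55 g/mol

First, the molecular formula is C7H4ClF3O2 (counting implicit H from valence).
  C: 7 × 12.011 = 84.077
  Cl: 1 × 35.450 = 35.450
  F: 3 × 18.998 = 56.994
  H: 4 × 1.008 = 4.032
  O: 2 × 15.999 = 31.998
Sum: 7×12.011 + 1×35.450 + 3×18.998 + 4×1.008 + 2×15.999 = 212.551 → 212.55 g/mol.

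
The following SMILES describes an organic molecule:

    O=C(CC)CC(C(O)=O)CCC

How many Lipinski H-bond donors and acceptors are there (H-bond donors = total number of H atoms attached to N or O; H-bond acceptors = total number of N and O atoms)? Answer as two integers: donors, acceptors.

Donors: find every N or O and count the H atoms it carries.
  atom 1 (O): bond orders sum to 2 → 0 H
  atom 8 (O): bond orders sum to 1 → 1 H
  atom 9 (O): bond orders sum to 2 → 0 H
Lipinski HBD = 1.
Acceptors: N atoms = 0, O atoms = 3 → HBA = 3.

1, 3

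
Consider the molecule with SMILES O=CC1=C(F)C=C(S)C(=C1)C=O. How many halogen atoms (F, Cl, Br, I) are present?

1

Halogen atoms appear at heavy-atom position 5 (1×F).
Other groups present: 2 aldehyde, 1 thiol.
Halogen count: 1.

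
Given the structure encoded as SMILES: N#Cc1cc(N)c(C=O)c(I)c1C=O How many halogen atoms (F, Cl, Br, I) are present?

1

Halogen atoms appear at heavy-atom position 11 (1×I).
Other groups present: 2 aldehyde, 1 nitrile, 1 primary amine.
Halogen count: 1.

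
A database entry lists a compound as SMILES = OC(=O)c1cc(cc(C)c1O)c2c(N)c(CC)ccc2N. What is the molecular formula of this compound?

Walk through each heavy atom and fill implicit hydrogens from standard valence (C 4, N 3, O 2, S 2, halogen 1); for lowercase aromatic atoms, an aromatic c carries 1 H when it has two neighbours and 0 H with three, and aromatic n carries 0 H:
  atom 1: O, bond orders sum to 1 (valence 2) → 1 H
  atom 2: C, bond orders sum to 4 (valence 4) → 0 H
  atom 3: O, bond orders sum to 2 (valence 2) → 0 H
  atom 4: aromatic c, 3 neighbours → 0 H
  atom 5: aromatic c, 2 neighbours → 1 H
  atom 6: aromatic c, 3 neighbours → 0 H
  atom 7: aromatic c, 2 neighbours → 1 H
  atom 8: aromatic c, 3 neighbours → 0 H
  atom 9: C, bond orders sum to 1 (valence 4) → 3 H
  atom 10: aromatic c, 3 neighbours → 0 H
  atom 11: O, bond orders sum to 1 (valence 2) → 1 H
  atom 12: aromatic c, 3 neighbours → 0 H
  atom 13: aromatic c, 3 neighbours → 0 H
  atom 14: N, bond orders sum to 1 (valence 3) → 2 H
  atom 15: aromatic c, 3 neighbours → 0 H
  atom 16: C, bond orders sum to 2 (valence 4) → 2 H
  atom 17: C, bond orders sum to 1 (valence 4) → 3 H
  atom 18: aromatic c, 2 neighbours → 1 H
  atom 19: aromatic c, 2 neighbours → 1 H
  atom 20: aromatic c, 3 neighbours → 0 H
  atom 21: N, bond orders sum to 1 (valence 3) → 2 H
Totals → C:16, H:18, N:2, O:3.

C16H18N2O3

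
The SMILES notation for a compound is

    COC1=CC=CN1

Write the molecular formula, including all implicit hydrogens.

C5H7NO

Walk through each heavy atom and fill implicit hydrogens from standard valence (C 4, N 3, O 2, S 2, halogen 1):
  atom 1: C, bond orders sum to 1 (valence 4) → 3 H
  atom 2: O, bond orders sum to 2 (valence 2) → 0 H
  atom 3: C, bond orders sum to 4 (valence 4) → 0 H
  atom 4: C, bond orders sum to 3 (valence 4) → 1 H
  atom 5: C, bond orders sum to 3 (valence 4) → 1 H
  atom 6: C, bond orders sum to 3 (valence 4) → 1 H
  atom 7: N, bond orders sum to 2 (valence 3) → 1 H
Totals → C:5, H:7, N:1, O:1.
In Hill order: C5H7NO.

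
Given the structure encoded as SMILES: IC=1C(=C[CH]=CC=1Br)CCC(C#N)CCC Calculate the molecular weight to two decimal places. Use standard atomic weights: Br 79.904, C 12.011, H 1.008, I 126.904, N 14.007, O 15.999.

First, the molecular formula is C13H15BrIN (counting implicit H from valence).
  Br: 1 × 79.904 = 79.904
  C: 13 × 12.011 = 156.143
  H: 15 × 1.008 = 15.120
  I: 1 × 126.904 = 126.904
  N: 1 × 14.007 = 14.007
Sum: 1×79.904 + 13×12.011 + 15×1.008 + 1×126.904 + 1×14.007 = 392.078 → 392.08 g/mol.

392.08 g/mol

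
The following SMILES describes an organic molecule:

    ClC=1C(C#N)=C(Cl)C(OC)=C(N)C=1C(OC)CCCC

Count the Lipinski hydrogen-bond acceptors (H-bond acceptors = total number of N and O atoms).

N atoms: 2; O atoms: 2.
Lipinski HBA = 2 + 2 = 4.

4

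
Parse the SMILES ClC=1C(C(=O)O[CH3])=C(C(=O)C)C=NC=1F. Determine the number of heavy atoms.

15

Every atom symbol written in the SMILES (organic subset) is one heavy atom; implicit H are not written.
Heavy atoms by element → C:9, Cl:1, F:1, N:1, O:3.
Total: 15.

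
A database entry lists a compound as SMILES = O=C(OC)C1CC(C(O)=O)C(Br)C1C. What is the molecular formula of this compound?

Walk through each heavy atom and fill implicit hydrogens from standard valence (C 4, N 3, O 2, S 2, halogen 1):
  atom 1: O, bond orders sum to 2 (valence 2) → 0 H
  atom 2: C, bond orders sum to 4 (valence 4) → 0 H
  atom 3: O, bond orders sum to 2 (valence 2) → 0 H
  atom 4: C, bond orders sum to 1 (valence 4) → 3 H
  atom 5: C, bond orders sum to 3 (valence 4) → 1 H
  atom 6: C, bond orders sum to 2 (valence 4) → 2 H
  atom 7: C, bond orders sum to 3 (valence 4) → 1 H
  atom 8: C, bond orders sum to 4 (valence 4) → 0 H
  atom 9: O, bond orders sum to 1 (valence 2) → 1 H
  atom 10: O, bond orders sum to 2 (valence 2) → 0 H
  atom 11: C, bond orders sum to 3 (valence 4) → 1 H
  atom 12: Br (halogen, monovalent) → 0 H
  atom 13: C, bond orders sum to 3 (valence 4) → 1 H
  atom 14: C, bond orders sum to 1 (valence 4) → 3 H
Totals → C:9, H:13, Br:1, O:4.

C9H13BrO4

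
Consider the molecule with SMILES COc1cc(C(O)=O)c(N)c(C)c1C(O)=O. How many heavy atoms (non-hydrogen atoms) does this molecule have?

Every atom symbol written in the SMILES (organic subset) is one heavy atom; implicit H are not written.
Heavy atoms by element → C:10, N:1, O:5.
Total: 16.

16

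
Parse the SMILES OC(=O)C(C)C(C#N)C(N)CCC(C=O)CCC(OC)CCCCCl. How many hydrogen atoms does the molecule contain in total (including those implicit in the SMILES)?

31

Walk through each heavy atom and fill implicit hydrogens from standard valence (C 4, N 3, O 2, S 2, halogen 1):
  atom 1: O, bond orders sum to 1 (valence 2) → 1 H
  atom 2: C, bond orders sum to 4 (valence 4) → 0 H
  atom 3: O, bond orders sum to 2 (valence 2) → 0 H
  atom 4: C, bond orders sum to 3 (valence 4) → 1 H
  atom 5: C, bond orders sum to 1 (valence 4) → 3 H
  atom 6: C, bond orders sum to 3 (valence 4) → 1 H
  atom 7: C, bond orders sum to 4 (valence 4) → 0 H
  atom 8: N, bond orders sum to 3 (valence 3) → 0 H
  atom 9: C, bond orders sum to 3 (valence 4) → 1 H
  atom 10: N, bond orders sum to 1 (valence 3) → 2 H
  atom 11: C, bond orders sum to 2 (valence 4) → 2 H
  atom 12: C, bond orders sum to 2 (valence 4) → 2 H
  atom 13: C, bond orders sum to 3 (valence 4) → 1 H
  atom 14: C, bond orders sum to 3 (valence 4) → 1 H
  atom 15: O, bond orders sum to 2 (valence 2) → 0 H
  atom 16: C, bond orders sum to 2 (valence 4) → 2 H
  atom 17: C, bond orders sum to 2 (valence 4) → 2 H
  atom 18: C, bond orders sum to 3 (valence 4) → 1 H
  atom 19: O, bond orders sum to 2 (valence 2) → 0 H
  atom 20: C, bond orders sum to 1 (valence 4) → 3 H
  atom 21: C, bond orders sum to 2 (valence 4) → 2 H
  atom 22: C, bond orders sum to 2 (valence 4) → 2 H
  atom 23: C, bond orders sum to 2 (valence 4) → 2 H
  atom 24: C, bond orders sum to 2 (valence 4) → 2 H
  atom 25: Cl (halogen, monovalent) → 0 H
Total hydrogens: 31.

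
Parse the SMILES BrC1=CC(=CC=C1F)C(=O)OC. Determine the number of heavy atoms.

Every atom symbol written in the SMILES (organic subset) is one heavy atom; implicit H are not written.
Heavy atoms by element → Br:1, C:8, F:1, O:2.
Total: 12.

12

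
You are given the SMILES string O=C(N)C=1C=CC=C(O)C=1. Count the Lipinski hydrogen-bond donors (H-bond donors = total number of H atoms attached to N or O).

3

Donors: find every N or O and count the H atoms it carries.
  atom 1 (O): bond orders sum to 2 → 0 H
  atom 3 (N): bond orders sum to 1 → 2 H
  atom 9 (O): bond orders sum to 1 → 1 H
Lipinski HBD = 3.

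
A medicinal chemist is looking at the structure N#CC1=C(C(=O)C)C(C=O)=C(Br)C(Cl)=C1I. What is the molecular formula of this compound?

Walk through each heavy atom and fill implicit hydrogens from standard valence (C 4, N 3, O 2, S 2, halogen 1):
  atom 1: N, bond orders sum to 3 (valence 3) → 0 H
  atom 2: C, bond orders sum to 4 (valence 4) → 0 H
  atom 3: C, bond orders sum to 4 (valence 4) → 0 H
  atom 4: C, bond orders sum to 4 (valence 4) → 0 H
  atom 5: C, bond orders sum to 4 (valence 4) → 0 H
  atom 6: O, bond orders sum to 2 (valence 2) → 0 H
  atom 7: C, bond orders sum to 1 (valence 4) → 3 H
  atom 8: C, bond orders sum to 4 (valence 4) → 0 H
  atom 9: C, bond orders sum to 3 (valence 4) → 1 H
  atom 10: O, bond orders sum to 2 (valence 2) → 0 H
  atom 11: C, bond orders sum to 4 (valence 4) → 0 H
  atom 12: Br (halogen, monovalent) → 0 H
  atom 13: C, bond orders sum to 4 (valence 4) → 0 H
  atom 14: Cl (halogen, monovalent) → 0 H
  atom 15: C, bond orders sum to 4 (valence 4) → 0 H
  atom 16: I (halogen, monovalent) → 0 H
Totals → C:10, H:4, Br:1, Cl:1, I:1, N:1, O:2.
In Hill order: C10H4BrClINO2.

C10H4BrClINO2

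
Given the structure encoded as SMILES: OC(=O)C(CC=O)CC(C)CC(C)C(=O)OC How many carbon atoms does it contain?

12

Count every carbon token in the SMILES (each C, including those in ring-closure positions and inside branches).
Carbon count: 12.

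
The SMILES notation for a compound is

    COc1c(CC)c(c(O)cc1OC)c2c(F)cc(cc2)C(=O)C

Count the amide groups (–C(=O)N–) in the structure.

Scan the SMILES for the amide motif — none present.
Groups that are present: 2 ether, 1 hydroxyl, 1 ketone.

0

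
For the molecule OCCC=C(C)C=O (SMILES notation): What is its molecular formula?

Walk through each heavy atom and fill implicit hydrogens from standard valence (C 4, N 3, O 2, S 2, halogen 1):
  atom 1: O, bond orders sum to 1 (valence 2) → 1 H
  atom 2: C, bond orders sum to 2 (valence 4) → 2 H
  atom 3: C, bond orders sum to 2 (valence 4) → 2 H
  atom 4: C, bond orders sum to 3 (valence 4) → 1 H
  atom 5: C, bond orders sum to 4 (valence 4) → 0 H
  atom 6: C, bond orders sum to 1 (valence 4) → 3 H
  atom 7: C, bond orders sum to 3 (valence 4) → 1 H
  atom 8: O, bond orders sum to 2 (valence 2) → 0 H
Totals → C:6, H:10, O:2.
In Hill order: C6H10O2.

C6H10O2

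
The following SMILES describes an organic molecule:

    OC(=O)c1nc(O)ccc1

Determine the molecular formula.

Walk through each heavy atom and fill implicit hydrogens from standard valence (C 4, N 3, O 2, S 2, halogen 1); for lowercase aromatic atoms, an aromatic c carries 1 H when it has two neighbours and 0 H with three, and aromatic n carries 0 H:
  atom 1: O, bond orders sum to 1 (valence 2) → 1 H
  atom 2: C, bond orders sum to 4 (valence 4) → 0 H
  atom 3: O, bond orders sum to 2 (valence 2) → 0 H
  atom 4: aromatic c, 3 neighbours → 0 H
  atom 5: aromatic n, 2 neighbours → 0 H
  atom 6: aromatic c, 3 neighbours → 0 H
  atom 7: O, bond orders sum to 1 (valence 2) → 1 H
  atom 8: aromatic c, 2 neighbours → 1 H
  atom 9: aromatic c, 2 neighbours → 1 H
  atom 10: aromatic c, 2 neighbours → 1 H
Totals → C:6, H:5, N:1, O:3.

C6H5NO3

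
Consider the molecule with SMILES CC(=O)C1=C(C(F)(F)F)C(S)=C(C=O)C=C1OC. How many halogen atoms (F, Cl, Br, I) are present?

Halogen atoms appear at heavy-atom positions 7, 8, 9 (3×F).
Other groups present: 1 aldehyde, 1 ether, 1 ketone, 1 thiol.
Halogen count: 3.

3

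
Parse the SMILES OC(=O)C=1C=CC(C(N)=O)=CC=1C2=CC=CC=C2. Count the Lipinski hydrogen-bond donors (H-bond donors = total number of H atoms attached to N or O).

3

Donors: find every N or O and count the H atoms it carries.
  atom 1 (O): bond orders sum to 1 → 1 H
  atom 3 (O): bond orders sum to 2 → 0 H
  atom 9 (N): bond orders sum to 1 → 2 H
  atom 10 (O): bond orders sum to 2 → 0 H
Lipinski HBD = 3.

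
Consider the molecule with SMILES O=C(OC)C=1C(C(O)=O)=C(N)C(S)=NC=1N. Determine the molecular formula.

C8H9N3O4S

Walk through each heavy atom and fill implicit hydrogens from standard valence (C 4, N 3, O 2, S 2, halogen 1):
  atom 1: O, bond orders sum to 2 (valence 2) → 0 H
  atom 2: C, bond orders sum to 4 (valence 4) → 0 H
  atom 3: O, bond orders sum to 2 (valence 2) → 0 H
  atom 4: C, bond orders sum to 1 (valence 4) → 3 H
  atom 5: C, bond orders sum to 4 (valence 4) → 0 H
  atom 6: C, bond orders sum to 4 (valence 4) → 0 H
  atom 7: C, bond orders sum to 4 (valence 4) → 0 H
  atom 8: O, bond orders sum to 1 (valence 2) → 1 H
  atom 9: O, bond orders sum to 2 (valence 2) → 0 H
  atom 10: C, bond orders sum to 4 (valence 4) → 0 H
  atom 11: N, bond orders sum to 1 (valence 3) → 2 H
  atom 12: C, bond orders sum to 4 (valence 4) → 0 H
  atom 13: S, bond orders sum to 1 (valence 2) → 1 H
  atom 14: N, bond orders sum to 3 (valence 3) → 0 H
  atom 15: C, bond orders sum to 4 (valence 4) → 0 H
  atom 16: N, bond orders sum to 1 (valence 3) → 2 H
Totals → C:8, H:9, N:3, O:4, S:1.
In Hill order: C8H9N3O4S.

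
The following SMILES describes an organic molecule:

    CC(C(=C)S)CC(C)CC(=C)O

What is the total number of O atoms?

1

Scan the SMILES for O atoms (remember two-letter symbols like Cl and Br are single atoms).
Oxygen count: 1.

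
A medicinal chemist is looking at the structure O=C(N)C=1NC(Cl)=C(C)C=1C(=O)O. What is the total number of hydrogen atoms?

Walk through each heavy atom and fill implicit hydrogens from standard valence (C 4, N 3, O 2, S 2, halogen 1):
  atom 1: O, bond orders sum to 2 (valence 2) → 0 H
  atom 2: C, bond orders sum to 4 (valence 4) → 0 H
  atom 3: N, bond orders sum to 1 (valence 3) → 2 H
  atom 4: C, bond orders sum to 4 (valence 4) → 0 H
  atom 5: N, bond orders sum to 2 (valence 3) → 1 H
  atom 6: C, bond orders sum to 4 (valence 4) → 0 H
  atom 7: Cl (halogen, monovalent) → 0 H
  atom 8: C, bond orders sum to 4 (valence 4) → 0 H
  atom 9: C, bond orders sum to 1 (valence 4) → 3 H
  atom 10: C, bond orders sum to 4 (valence 4) → 0 H
  atom 11: C, bond orders sum to 4 (valence 4) → 0 H
  atom 12: O, bond orders sum to 2 (valence 2) → 0 H
  atom 13: O, bond orders sum to 1 (valence 2) → 1 H
Total hydrogens: 7.

7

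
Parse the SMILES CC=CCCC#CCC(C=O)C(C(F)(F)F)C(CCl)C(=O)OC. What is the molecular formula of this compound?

C16H20ClF3O3

Walk through each heavy atom and fill implicit hydrogens from standard valence (C 4, N 3, O 2, S 2, halogen 1):
  atom 1: C, bond orders sum to 1 (valence 4) → 3 H
  atom 2: C, bond orders sum to 3 (valence 4) → 1 H
  atom 3: C, bond orders sum to 3 (valence 4) → 1 H
  atom 4: C, bond orders sum to 2 (valence 4) → 2 H
  atom 5: C, bond orders sum to 2 (valence 4) → 2 H
  atom 6: C, bond orders sum to 4 (valence 4) → 0 H
  atom 7: C, bond orders sum to 4 (valence 4) → 0 H
  atom 8: C, bond orders sum to 2 (valence 4) → 2 H
  atom 9: C, bond orders sum to 3 (valence 4) → 1 H
  atom 10: C, bond orders sum to 3 (valence 4) → 1 H
  atom 11: O, bond orders sum to 2 (valence 2) → 0 H
  atom 12: C, bond orders sum to 3 (valence 4) → 1 H
  atom 13: C, bond orders sum to 4 (valence 4) → 0 H
  atom 14: F (halogen, monovalent) → 0 H
  atom 15: F (halogen, monovalent) → 0 H
  atom 16: F (halogen, monovalent) → 0 H
  atom 17: C, bond orders sum to 3 (valence 4) → 1 H
  atom 18: C, bond orders sum to 2 (valence 4) → 2 H
  atom 19: Cl (halogen, monovalent) → 0 H
  atom 20: C, bond orders sum to 4 (valence 4) → 0 H
  atom 21: O, bond orders sum to 2 (valence 2) → 0 H
  atom 22: O, bond orders sum to 2 (valence 2) → 0 H
  atom 23: C, bond orders sum to 1 (valence 4) → 3 H
Totals → C:16, H:20, Cl:1, F:3, O:3.
In Hill order: C16H20ClF3O3.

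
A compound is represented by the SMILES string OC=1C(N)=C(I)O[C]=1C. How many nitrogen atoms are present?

1

Scan the SMILES for N atoms (remember two-letter symbols like Cl and Br are single atoms).
Nitrogen count: 1.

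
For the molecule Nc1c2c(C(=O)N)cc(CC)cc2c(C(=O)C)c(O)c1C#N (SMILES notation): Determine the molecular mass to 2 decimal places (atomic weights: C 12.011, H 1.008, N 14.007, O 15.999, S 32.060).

297.31 g/mol

First, the molecular formula is C16H15N3O3 (counting implicit H from valence).
  C: 16 × 12.011 = 192.176
  H: 15 × 1.008 = 15.120
  N: 3 × 14.007 = 42.021
  O: 3 × 15.999 = 47.997
Sum: 16×12.011 + 15×1.008 + 3×14.007 + 3×15.999 = 297.314 → 297.31 g/mol.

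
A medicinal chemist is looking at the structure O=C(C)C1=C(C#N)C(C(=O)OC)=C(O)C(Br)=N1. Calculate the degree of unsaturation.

Degree of unsaturation = (number of rings) + (number of π bonds).
Ring closures in the SMILES: 1.
π bonds: 5 double bonds (each 1 DoU), 1 triple bond (each 2 DoU) → 7 DoU from unsaturation.
Total DoU = 1 + 7 = 8.

8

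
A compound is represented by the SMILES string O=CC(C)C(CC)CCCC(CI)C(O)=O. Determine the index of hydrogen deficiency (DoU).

Degree of unsaturation = (number of rings) + (number of π bonds).
Ring closures in the SMILES: 0.
π bonds: 2 double bonds (each 1 DoU) → 2 DoU from unsaturation.
Total DoU = 0 + 2 = 2.

2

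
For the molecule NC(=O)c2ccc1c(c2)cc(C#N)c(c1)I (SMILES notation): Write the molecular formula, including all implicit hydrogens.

Walk through each heavy atom and fill implicit hydrogens from standard valence (C 4, N 3, O 2, S 2, halogen 1); for lowercase aromatic atoms, an aromatic c carries 1 H when it has two neighbours and 0 H with three, and aromatic n carries 0 H:
  atom 1: N, bond orders sum to 1 (valence 3) → 2 H
  atom 2: C, bond orders sum to 4 (valence 4) → 0 H
  atom 3: O, bond orders sum to 2 (valence 2) → 0 H
  atom 4: aromatic c, 3 neighbours → 0 H
  atom 5: aromatic c, 2 neighbours → 1 H
  atom 6: aromatic c, 2 neighbours → 1 H
  atom 7: aromatic c, 3 neighbours → 0 H
  atom 8: aromatic c, 3 neighbours → 0 H
  atom 9: aromatic c, 2 neighbours → 1 H
  atom 10: aromatic c, 2 neighbours → 1 H
  atom 11: aromatic c, 3 neighbours → 0 H
  atom 12: C, bond orders sum to 4 (valence 4) → 0 H
  atom 13: N, bond orders sum to 3 (valence 3) → 0 H
  atom 14: aromatic c, 3 neighbours → 0 H
  atom 15: aromatic c, 2 neighbours → 1 H
  atom 16: I (halogen, monovalent) → 0 H
Totals → C:12, H:7, I:1, N:2, O:1.

C12H7IN2O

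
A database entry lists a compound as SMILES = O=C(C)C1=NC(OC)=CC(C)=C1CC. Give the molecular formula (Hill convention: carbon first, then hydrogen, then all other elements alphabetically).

C11H15NO2

Walk through each heavy atom and fill implicit hydrogens from standard valence (C 4, N 3, O 2, S 2, halogen 1):
  atom 1: O, bond orders sum to 2 (valence 2) → 0 H
  atom 2: C, bond orders sum to 4 (valence 4) → 0 H
  atom 3: C, bond orders sum to 1 (valence 4) → 3 H
  atom 4: C, bond orders sum to 4 (valence 4) → 0 H
  atom 5: N, bond orders sum to 3 (valence 3) → 0 H
  atom 6: C, bond orders sum to 4 (valence 4) → 0 H
  atom 7: O, bond orders sum to 2 (valence 2) → 0 H
  atom 8: C, bond orders sum to 1 (valence 4) → 3 H
  atom 9: C, bond orders sum to 3 (valence 4) → 1 H
  atom 10: C, bond orders sum to 4 (valence 4) → 0 H
  atom 11: C, bond orders sum to 1 (valence 4) → 3 H
  atom 12: C, bond orders sum to 4 (valence 4) → 0 H
  atom 13: C, bond orders sum to 2 (valence 4) → 2 H
  atom 14: C, bond orders sum to 1 (valence 4) → 3 H
Totals → C:11, H:15, N:1, O:2.
In Hill order: C11H15NO2.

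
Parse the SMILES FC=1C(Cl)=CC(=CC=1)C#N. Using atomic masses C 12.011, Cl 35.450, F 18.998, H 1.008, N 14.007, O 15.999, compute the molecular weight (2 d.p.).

First, the molecular formula is C7H3ClFN (counting implicit H from valence).
  C: 7 × 12.011 = 84.077
  Cl: 1 × 35.450 = 35.450
  F: 1 × 18.998 = 18.998
  H: 3 × 1.008 = 3.024
  N: 1 × 14.007 = 14.007
Sum: 7×12.011 + 1×35.450 + 1×18.998 + 3×1.008 + 1×14.007 = 155.556 → 155.56 g/mol.

155.56 g/mol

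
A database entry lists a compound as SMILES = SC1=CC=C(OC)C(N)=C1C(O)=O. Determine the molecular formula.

Walk through each heavy atom and fill implicit hydrogens from standard valence (C 4, N 3, O 2, S 2, halogen 1):
  atom 1: S, bond orders sum to 1 (valence 2) → 1 H
  atom 2: C, bond orders sum to 4 (valence 4) → 0 H
  atom 3: C, bond orders sum to 3 (valence 4) → 1 H
  atom 4: C, bond orders sum to 3 (valence 4) → 1 H
  atom 5: C, bond orders sum to 4 (valence 4) → 0 H
  atom 6: O, bond orders sum to 2 (valence 2) → 0 H
  atom 7: C, bond orders sum to 1 (valence 4) → 3 H
  atom 8: C, bond orders sum to 4 (valence 4) → 0 H
  atom 9: N, bond orders sum to 1 (valence 3) → 2 H
  atom 10: C, bond orders sum to 4 (valence 4) → 0 H
  atom 11: C, bond orders sum to 4 (valence 4) → 0 H
  atom 12: O, bond orders sum to 1 (valence 2) → 1 H
  atom 13: O, bond orders sum to 2 (valence 2) → 0 H
Totals → C:8, H:9, N:1, O:3, S:1.

C8H9NO3S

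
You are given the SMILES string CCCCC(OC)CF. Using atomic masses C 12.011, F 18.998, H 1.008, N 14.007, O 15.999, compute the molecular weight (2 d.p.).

134.19 g/mol

First, the molecular formula is C7H15FO (counting implicit H from valence).
  C: 7 × 12.011 = 84.077
  F: 1 × 18.998 = 18.998
  H: 15 × 1.008 = 15.120
  O: 1 × 15.999 = 15.999
Sum: 7×12.011 + 1×18.998 + 15×1.008 + 1×15.999 = 134.194 → 134.19 g/mol.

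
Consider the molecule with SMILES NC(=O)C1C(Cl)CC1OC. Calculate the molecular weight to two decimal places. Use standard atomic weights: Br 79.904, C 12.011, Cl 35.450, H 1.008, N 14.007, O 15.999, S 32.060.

163.60 g/mol

First, the molecular formula is C6H10ClNO2 (counting implicit H from valence).
  C: 6 × 12.011 = 72.066
  Cl: 1 × 35.450 = 35.450
  H: 10 × 1.008 = 10.080
  N: 1 × 14.007 = 14.007
  O: 2 × 15.999 = 31.998
Sum: 6×12.011 + 1×35.450 + 10×1.008 + 1×14.007 + 2×15.999 = 163.601 → 163.60 g/mol.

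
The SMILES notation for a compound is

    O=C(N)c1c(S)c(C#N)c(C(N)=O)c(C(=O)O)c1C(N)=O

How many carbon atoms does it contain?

Count every carbon token in the SMILES (each C, including those in ring-closure positions and inside branches).
Carbon count: 11.

11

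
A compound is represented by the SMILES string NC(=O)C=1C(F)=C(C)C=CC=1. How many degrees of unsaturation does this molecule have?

Molecular formula: C8H8FNO.
DoU = (2C + 2 + N − H − X) / 2, where X is the halogen count and O/S are ignored.
    = (2·8 + 2 + 1 − 8 − 1) / 2 = 10 / 2 = 5.

5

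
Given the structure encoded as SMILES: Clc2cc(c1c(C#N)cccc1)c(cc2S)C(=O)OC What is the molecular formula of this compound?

Walk through each heavy atom and fill implicit hydrogens from standard valence (C 4, N 3, O 2, S 2, halogen 1); for lowercase aromatic atoms, an aromatic c carries 1 H when it has two neighbours and 0 H with three, and aromatic n carries 0 H:
  atom 1: Cl (halogen, monovalent) → 0 H
  atom 2: aromatic c, 3 neighbours → 0 H
  atom 3: aromatic c, 2 neighbours → 1 H
  atom 4: aromatic c, 3 neighbours → 0 H
  atom 5: aromatic c, 3 neighbours → 0 H
  atom 6: aromatic c, 3 neighbours → 0 H
  atom 7: C, bond orders sum to 4 (valence 4) → 0 H
  atom 8: N, bond orders sum to 3 (valence 3) → 0 H
  atom 9: aromatic c, 2 neighbours → 1 H
  atom 10: aromatic c, 2 neighbours → 1 H
  atom 11: aromatic c, 2 neighbours → 1 H
  atom 12: aromatic c, 2 neighbours → 1 H
  atom 13: aromatic c, 3 neighbours → 0 H
  atom 14: aromatic c, 2 neighbours → 1 H
  atom 15: aromatic c, 3 neighbours → 0 H
  atom 16: S, bond orders sum to 1 (valence 2) → 1 H
  atom 17: C, bond orders sum to 4 (valence 4) → 0 H
  atom 18: O, bond orders sum to 2 (valence 2) → 0 H
  atom 19: O, bond orders sum to 2 (valence 2) → 0 H
  atom 20: C, bond orders sum to 1 (valence 4) → 3 H
Totals → C:15, H:10, Cl:1, N:1, O:2, S:1.

C15H10ClNO2S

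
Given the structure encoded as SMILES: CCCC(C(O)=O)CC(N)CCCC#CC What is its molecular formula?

Walk through each heavy atom and fill implicit hydrogens from standard valence (C 4, N 3, O 2, S 2, halogen 1):
  atom 1: C, bond orders sum to 1 (valence 4) → 3 H
  atom 2: C, bond orders sum to 2 (valence 4) → 2 H
  atom 3: C, bond orders sum to 2 (valence 4) → 2 H
  atom 4: C, bond orders sum to 3 (valence 4) → 1 H
  atom 5: C, bond orders sum to 4 (valence 4) → 0 H
  atom 6: O, bond orders sum to 1 (valence 2) → 1 H
  atom 7: O, bond orders sum to 2 (valence 2) → 0 H
  atom 8: C, bond orders sum to 2 (valence 4) → 2 H
  atom 9: C, bond orders sum to 3 (valence 4) → 1 H
  atom 10: N, bond orders sum to 1 (valence 3) → 2 H
  atom 11: C, bond orders sum to 2 (valence 4) → 2 H
  atom 12: C, bond orders sum to 2 (valence 4) → 2 H
  atom 13: C, bond orders sum to 2 (valence 4) → 2 H
  atom 14: C, bond orders sum to 4 (valence 4) → 0 H
  atom 15: C, bond orders sum to 4 (valence 4) → 0 H
  atom 16: C, bond orders sum to 1 (valence 4) → 3 H
Totals → C:13, H:23, N:1, O:2.
In Hill order: C13H23NO2.

C13H23NO2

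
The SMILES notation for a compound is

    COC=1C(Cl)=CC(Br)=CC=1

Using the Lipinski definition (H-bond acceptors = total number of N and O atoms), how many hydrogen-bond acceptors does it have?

1

N atoms: 0; O atoms: 1.
Lipinski HBA = 0 + 1 = 1.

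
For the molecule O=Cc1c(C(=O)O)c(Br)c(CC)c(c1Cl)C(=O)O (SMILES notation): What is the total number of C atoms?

11

Count every carbon token in the SMILES (each C, including those in ring-closure positions and inside branches).
Carbon count: 11.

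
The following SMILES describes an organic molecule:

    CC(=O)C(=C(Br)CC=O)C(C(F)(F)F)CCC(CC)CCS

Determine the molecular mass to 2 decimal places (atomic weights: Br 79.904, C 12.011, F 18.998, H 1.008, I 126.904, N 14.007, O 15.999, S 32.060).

First, the molecular formula is C15H22BrF3O2S (counting implicit H from valence).
  Br: 1 × 79.904 = 79.904
  C: 15 × 12.011 = 180.165
  F: 3 × 18.998 = 56.994
  H: 22 × 1.008 = 22.176
  O: 2 × 15.999 = 31.998
  S: 1 × 32.060 = 32.060
Sum: 1×79.904 + 15×12.011 + 3×18.998 + 22×1.008 + 2×15.999 + 1×32.060 = 403.297 → 403.30 g/mol.

403.30 g/mol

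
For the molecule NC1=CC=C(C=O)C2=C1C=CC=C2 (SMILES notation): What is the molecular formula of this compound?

Walk through each heavy atom and fill implicit hydrogens from standard valence (C 4, N 3, O 2, S 2, halogen 1):
  atom 1: N, bond orders sum to 1 (valence 3) → 2 H
  atom 2: C, bond orders sum to 4 (valence 4) → 0 H
  atom 3: C, bond orders sum to 3 (valence 4) → 1 H
  atom 4: C, bond orders sum to 3 (valence 4) → 1 H
  atom 5: C, bond orders sum to 4 (valence 4) → 0 H
  atom 6: C, bond orders sum to 3 (valence 4) → 1 H
  atom 7: O, bond orders sum to 2 (valence 2) → 0 H
  atom 8: C, bond orders sum to 4 (valence 4) → 0 H
  atom 9: C, bond orders sum to 4 (valence 4) → 0 H
  atom 10: C, bond orders sum to 3 (valence 4) → 1 H
  atom 11: C, bond orders sum to 3 (valence 4) → 1 H
  atom 12: C, bond orders sum to 3 (valence 4) → 1 H
  atom 13: C, bond orders sum to 3 (valence 4) → 1 H
Totals → C:11, H:9, N:1, O:1.
In Hill order: C11H9NO.

C11H9NO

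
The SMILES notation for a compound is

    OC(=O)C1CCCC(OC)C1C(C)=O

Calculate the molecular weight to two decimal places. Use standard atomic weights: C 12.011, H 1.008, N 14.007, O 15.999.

First, the molecular formula is C10H16O4 (counting implicit H from valence).
  C: 10 × 12.011 = 120.110
  H: 16 × 1.008 = 16.128
  O: 4 × 15.999 = 63.996
Sum: 10×12.011 + 16×1.008 + 4×15.999 = 200.234 → 200.23 g/mol.

200.23 g/mol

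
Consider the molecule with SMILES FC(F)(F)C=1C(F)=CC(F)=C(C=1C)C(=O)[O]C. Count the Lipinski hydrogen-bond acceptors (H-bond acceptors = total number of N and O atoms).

2

N atoms: 0; O atoms: 2.
Lipinski HBA = 0 + 2 = 2.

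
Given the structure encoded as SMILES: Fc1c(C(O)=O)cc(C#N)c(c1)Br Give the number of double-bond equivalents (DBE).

7

Molecular formula: C8H3BrFNO2.
DoU = (2C + 2 + N − H − X) / 2, where X is the halogen count and O/S are ignored.
    = (2·8 + 2 + 1 − 3 − 2) / 2 = 14 / 2 = 7.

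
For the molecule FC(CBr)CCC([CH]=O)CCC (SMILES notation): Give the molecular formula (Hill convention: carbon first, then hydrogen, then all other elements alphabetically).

C9H16BrFO

Walk through each heavy atom and fill implicit hydrogens from standard valence (C 4, N 3, O 2, S 2, halogen 1):
  atom 1: F (halogen, monovalent) → 0 H
  atom 2: C, bond orders sum to 3 (valence 4) → 1 H
  atom 3: C, bond orders sum to 2 (valence 4) → 2 H
  atom 4: Br (halogen, monovalent) → 0 H
  atom 5: C, bond orders sum to 2 (valence 4) → 2 H
  atom 6: C, bond orders sum to 2 (valence 4) → 2 H
  atom 7: C, bond orders sum to 3 (valence 4) → 1 H
  atom 8: C with explicit H count 1
  atom 9: O, bond orders sum to 2 (valence 2) → 0 H
  atom 10: C, bond orders sum to 2 (valence 4) → 2 H
  atom 11: C, bond orders sum to 2 (valence 4) → 2 H
  atom 12: C, bond orders sum to 1 (valence 4) → 3 H
Totals → C:9, H:16, Br:1, F:1, O:1.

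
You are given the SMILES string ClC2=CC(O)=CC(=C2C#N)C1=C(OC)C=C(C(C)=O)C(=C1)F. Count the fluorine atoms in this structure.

Scan the SMILES for F atoms (remember two-letter symbols like Cl and Br are single atoms).
Fluorine count: 1.

1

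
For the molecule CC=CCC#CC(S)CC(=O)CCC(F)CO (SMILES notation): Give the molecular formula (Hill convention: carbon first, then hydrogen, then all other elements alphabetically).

C13H19FO2S

Walk through each heavy atom and fill implicit hydrogens from standard valence (C 4, N 3, O 2, S 2, halogen 1):
  atom 1: C, bond orders sum to 1 (valence 4) → 3 H
  atom 2: C, bond orders sum to 3 (valence 4) → 1 H
  atom 3: C, bond orders sum to 3 (valence 4) → 1 H
  atom 4: C, bond orders sum to 2 (valence 4) → 2 H
  atom 5: C, bond orders sum to 4 (valence 4) → 0 H
  atom 6: C, bond orders sum to 4 (valence 4) → 0 H
  atom 7: C, bond orders sum to 3 (valence 4) → 1 H
  atom 8: S, bond orders sum to 1 (valence 2) → 1 H
  atom 9: C, bond orders sum to 2 (valence 4) → 2 H
  atom 10: C, bond orders sum to 4 (valence 4) → 0 H
  atom 11: O, bond orders sum to 2 (valence 2) → 0 H
  atom 12: C, bond orders sum to 2 (valence 4) → 2 H
  atom 13: C, bond orders sum to 2 (valence 4) → 2 H
  atom 14: C, bond orders sum to 3 (valence 4) → 1 H
  atom 15: F (halogen, monovalent) → 0 H
  atom 16: C, bond orders sum to 2 (valence 4) → 2 H
  atom 17: O, bond orders sum to 1 (valence 2) → 1 H
Totals → C:13, H:19, F:1, O:2, S:1.
In Hill order: C13H19FO2S.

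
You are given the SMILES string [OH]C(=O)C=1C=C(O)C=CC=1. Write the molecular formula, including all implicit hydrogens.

Walk through each heavy atom and fill implicit hydrogens from standard valence (C 4, N 3, O 2, S 2, halogen 1):
  atom 1: O with explicit H count 1
  atom 2: C, bond orders sum to 4 (valence 4) → 0 H
  atom 3: O, bond orders sum to 2 (valence 2) → 0 H
  atom 4: C, bond orders sum to 4 (valence 4) → 0 H
  atom 5: C, bond orders sum to 3 (valence 4) → 1 H
  atom 6: C, bond orders sum to 4 (valence 4) → 0 H
  atom 7: O, bond orders sum to 1 (valence 2) → 1 H
  atom 8: C, bond orders sum to 3 (valence 4) → 1 H
  atom 9: C, bond orders sum to 3 (valence 4) → 1 H
  atom 10: C, bond orders sum to 3 (valence 4) → 1 H
Totals → C:7, H:6, O:3.

C7H6O3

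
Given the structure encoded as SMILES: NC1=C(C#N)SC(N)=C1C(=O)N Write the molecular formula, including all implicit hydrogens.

C6H6N4OS

Walk through each heavy atom and fill implicit hydrogens from standard valence (C 4, N 3, O 2, S 2, halogen 1):
  atom 1: N, bond orders sum to 1 (valence 3) → 2 H
  atom 2: C, bond orders sum to 4 (valence 4) → 0 H
  atom 3: C, bond orders sum to 4 (valence 4) → 0 H
  atom 4: C, bond orders sum to 4 (valence 4) → 0 H
  atom 5: N, bond orders sum to 3 (valence 3) → 0 H
  atom 6: S, bond orders sum to 2 (valence 2) → 0 H
  atom 7: C, bond orders sum to 4 (valence 4) → 0 H
  atom 8: N, bond orders sum to 1 (valence 3) → 2 H
  atom 9: C, bond orders sum to 4 (valence 4) → 0 H
  atom 10: C, bond orders sum to 4 (valence 4) → 0 H
  atom 11: O, bond orders sum to 2 (valence 2) → 0 H
  atom 12: N, bond orders sum to 1 (valence 3) → 2 H
Totals → C:6, H:6, N:4, O:1, S:1.
In Hill order: C6H6N4OS.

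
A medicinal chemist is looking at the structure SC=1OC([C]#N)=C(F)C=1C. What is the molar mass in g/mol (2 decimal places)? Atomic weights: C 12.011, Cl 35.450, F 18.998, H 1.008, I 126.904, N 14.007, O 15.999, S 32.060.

157.16 g/mol

First, the molecular formula is C6H4FNOS (counting implicit H from valence).
  C: 6 × 12.011 = 72.066
  F: 1 × 18.998 = 18.998
  H: 4 × 1.008 = 4.032
  N: 1 × 14.007 = 14.007
  O: 1 × 15.999 = 15.999
  S: 1 × 32.060 = 32.060
Sum: 6×12.011 + 1×18.998 + 4×1.008 + 1×14.007 + 1×15.999 + 1×32.060 = 157.162 → 157.16 g/mol.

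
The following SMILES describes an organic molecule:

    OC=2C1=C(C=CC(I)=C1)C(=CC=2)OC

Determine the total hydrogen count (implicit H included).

9

Walk through each heavy atom and fill implicit hydrogens from standard valence (C 4, N 3, O 2, S 2, halogen 1):
  atom 1: O, bond orders sum to 1 (valence 2) → 1 H
  atom 2: C, bond orders sum to 4 (valence 4) → 0 H
  atom 3: C, bond orders sum to 4 (valence 4) → 0 H
  atom 4: C, bond orders sum to 4 (valence 4) → 0 H
  atom 5: C, bond orders sum to 3 (valence 4) → 1 H
  atom 6: C, bond orders sum to 3 (valence 4) → 1 H
  atom 7: C, bond orders sum to 4 (valence 4) → 0 H
  atom 8: I (halogen, monovalent) → 0 H
  atom 9: C, bond orders sum to 3 (valence 4) → 1 H
  atom 10: C, bond orders sum to 4 (valence 4) → 0 H
  atom 11: C, bond orders sum to 3 (valence 4) → 1 H
  atom 12: C, bond orders sum to 3 (valence 4) → 1 H
  atom 13: O, bond orders sum to 2 (valence 2) → 0 H
  atom 14: C, bond orders sum to 1 (valence 4) → 3 H
Total hydrogens: 9.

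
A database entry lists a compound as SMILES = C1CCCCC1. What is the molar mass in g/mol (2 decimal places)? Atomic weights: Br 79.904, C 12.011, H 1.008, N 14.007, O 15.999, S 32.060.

84.16 g/mol

First, the molecular formula is C6H12 (counting implicit H from valence).
  C: 6 × 12.011 = 72.066
  H: 12 × 1.008 = 12.096
Sum: 6×12.011 + 12×1.008 = 84.162 → 84.16 g/mol.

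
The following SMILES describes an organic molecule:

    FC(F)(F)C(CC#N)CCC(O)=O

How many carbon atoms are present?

7

Count every carbon token in the SMILES (each C, including those in ring-closure positions and inside branches).
Carbon count: 7.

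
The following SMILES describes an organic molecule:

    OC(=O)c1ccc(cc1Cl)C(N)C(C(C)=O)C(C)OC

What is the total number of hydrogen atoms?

Walk through each heavy atom and fill implicit hydrogens from standard valence (C 4, N 3, O 2, S 2, halogen 1); for lowercase aromatic atoms, an aromatic c carries 1 H when it has two neighbours and 0 H with three, and aromatic n carries 0 H:
  atom 1: O, bond orders sum to 1 (valence 2) → 1 H
  atom 2: C, bond orders sum to 4 (valence 4) → 0 H
  atom 3: O, bond orders sum to 2 (valence 2) → 0 H
  atom 4: aromatic c, 3 neighbours → 0 H
  atom 5: aromatic c, 2 neighbours → 1 H
  atom 6: aromatic c, 2 neighbours → 1 H
  atom 7: aromatic c, 3 neighbours → 0 H
  atom 8: aromatic c, 2 neighbours → 1 H
  atom 9: aromatic c, 3 neighbours → 0 H
  atom 10: Cl (halogen, monovalent) → 0 H
  atom 11: C, bond orders sum to 3 (valence 4) → 1 H
  atom 12: N, bond orders sum to 1 (valence 3) → 2 H
  atom 13: C, bond orders sum to 3 (valence 4) → 1 H
  atom 14: C, bond orders sum to 4 (valence 4) → 0 H
  atom 15: C, bond orders sum to 1 (valence 4) → 3 H
  atom 16: O, bond orders sum to 2 (valence 2) → 0 H
  atom 17: C, bond orders sum to 3 (valence 4) → 1 H
  atom 18: C, bond orders sum to 1 (valence 4) → 3 H
  atom 19: O, bond orders sum to 2 (valence 2) → 0 H
  atom 20: C, bond orders sum to 1 (valence 4) → 3 H
Total hydrogens: 18.

18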